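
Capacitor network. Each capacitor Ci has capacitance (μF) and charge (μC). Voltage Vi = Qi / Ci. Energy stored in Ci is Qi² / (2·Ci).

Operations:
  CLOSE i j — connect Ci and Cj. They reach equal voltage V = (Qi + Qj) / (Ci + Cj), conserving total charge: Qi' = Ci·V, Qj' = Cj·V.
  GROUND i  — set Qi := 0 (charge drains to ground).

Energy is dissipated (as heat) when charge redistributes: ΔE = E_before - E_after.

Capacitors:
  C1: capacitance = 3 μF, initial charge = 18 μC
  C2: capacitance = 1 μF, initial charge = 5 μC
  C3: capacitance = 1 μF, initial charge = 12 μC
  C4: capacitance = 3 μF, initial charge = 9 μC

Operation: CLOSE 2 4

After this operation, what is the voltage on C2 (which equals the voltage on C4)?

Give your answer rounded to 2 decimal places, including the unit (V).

Initial: C1(3μF, Q=18μC, V=6.00V), C2(1μF, Q=5μC, V=5.00V), C3(1μF, Q=12μC, V=12.00V), C4(3μF, Q=9μC, V=3.00V)
Op 1: CLOSE 2-4: Q_total=14.00, C_total=4.00, V=3.50; Q2=3.50, Q4=10.50; dissipated=1.500

Answer: 3.50 V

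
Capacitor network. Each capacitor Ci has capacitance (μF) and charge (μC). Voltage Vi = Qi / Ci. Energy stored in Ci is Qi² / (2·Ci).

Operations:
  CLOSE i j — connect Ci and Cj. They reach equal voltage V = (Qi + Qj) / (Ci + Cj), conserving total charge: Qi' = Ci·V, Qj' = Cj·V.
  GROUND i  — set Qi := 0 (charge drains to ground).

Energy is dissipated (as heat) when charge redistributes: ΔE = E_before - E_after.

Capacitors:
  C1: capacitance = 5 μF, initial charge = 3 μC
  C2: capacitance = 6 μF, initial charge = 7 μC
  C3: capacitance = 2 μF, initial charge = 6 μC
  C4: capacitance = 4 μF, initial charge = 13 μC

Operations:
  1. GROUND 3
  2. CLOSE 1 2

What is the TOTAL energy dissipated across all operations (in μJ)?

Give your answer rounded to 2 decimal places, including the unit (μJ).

Answer: 9.44 μJ

Derivation:
Initial: C1(5μF, Q=3μC, V=0.60V), C2(6μF, Q=7μC, V=1.17V), C3(2μF, Q=6μC, V=3.00V), C4(4μF, Q=13μC, V=3.25V)
Op 1: GROUND 3: Q3=0; energy lost=9.000
Op 2: CLOSE 1-2: Q_total=10.00, C_total=11.00, V=0.91; Q1=4.55, Q2=5.45; dissipated=0.438
Total dissipated: 9.438 μJ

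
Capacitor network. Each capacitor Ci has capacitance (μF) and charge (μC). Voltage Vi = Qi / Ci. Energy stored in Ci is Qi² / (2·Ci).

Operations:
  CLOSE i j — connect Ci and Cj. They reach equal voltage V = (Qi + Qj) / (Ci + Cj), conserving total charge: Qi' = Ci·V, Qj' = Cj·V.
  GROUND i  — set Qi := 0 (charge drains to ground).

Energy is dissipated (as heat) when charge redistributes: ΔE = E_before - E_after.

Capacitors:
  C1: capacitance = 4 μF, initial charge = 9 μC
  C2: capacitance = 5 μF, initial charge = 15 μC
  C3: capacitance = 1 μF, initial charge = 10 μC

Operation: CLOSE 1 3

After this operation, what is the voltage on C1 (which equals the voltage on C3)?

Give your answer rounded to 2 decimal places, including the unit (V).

Initial: C1(4μF, Q=9μC, V=2.25V), C2(5μF, Q=15μC, V=3.00V), C3(1μF, Q=10μC, V=10.00V)
Op 1: CLOSE 1-3: Q_total=19.00, C_total=5.00, V=3.80; Q1=15.20, Q3=3.80; dissipated=24.025

Answer: 3.80 V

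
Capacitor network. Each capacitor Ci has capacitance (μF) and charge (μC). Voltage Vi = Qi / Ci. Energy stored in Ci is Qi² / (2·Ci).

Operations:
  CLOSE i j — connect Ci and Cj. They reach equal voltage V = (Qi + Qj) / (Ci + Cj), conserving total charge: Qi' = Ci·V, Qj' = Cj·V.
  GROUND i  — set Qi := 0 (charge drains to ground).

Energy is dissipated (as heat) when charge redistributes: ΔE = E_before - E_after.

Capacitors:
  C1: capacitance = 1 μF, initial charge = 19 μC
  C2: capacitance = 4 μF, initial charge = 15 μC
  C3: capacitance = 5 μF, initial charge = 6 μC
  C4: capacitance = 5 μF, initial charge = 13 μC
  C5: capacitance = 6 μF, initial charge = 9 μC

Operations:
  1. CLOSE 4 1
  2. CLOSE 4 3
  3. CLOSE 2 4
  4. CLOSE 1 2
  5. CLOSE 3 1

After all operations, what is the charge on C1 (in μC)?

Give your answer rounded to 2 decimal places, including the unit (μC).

Answer: 3.36 μC

Derivation:
Initial: C1(1μF, Q=19μC, V=19.00V), C2(4μF, Q=15μC, V=3.75V), C3(5μF, Q=6μC, V=1.20V), C4(5μF, Q=13μC, V=2.60V), C5(6μF, Q=9μC, V=1.50V)
Op 1: CLOSE 4-1: Q_total=32.00, C_total=6.00, V=5.33; Q4=26.67, Q1=5.33; dissipated=112.067
Op 2: CLOSE 4-3: Q_total=32.67, C_total=10.00, V=3.27; Q4=16.33, Q3=16.33; dissipated=21.356
Op 3: CLOSE 2-4: Q_total=31.33, C_total=9.00, V=3.48; Q2=13.93, Q4=17.41; dissipated=0.260
Op 4: CLOSE 1-2: Q_total=19.26, C_total=5.00, V=3.85; Q1=3.85, Q2=15.41; dissipated=1.372
Op 5: CLOSE 3-1: Q_total=20.19, C_total=6.00, V=3.36; Q3=16.82, Q1=3.36; dissipated=0.143
Final charges: Q1=3.36, Q2=15.41, Q3=16.82, Q4=17.41, Q5=9.00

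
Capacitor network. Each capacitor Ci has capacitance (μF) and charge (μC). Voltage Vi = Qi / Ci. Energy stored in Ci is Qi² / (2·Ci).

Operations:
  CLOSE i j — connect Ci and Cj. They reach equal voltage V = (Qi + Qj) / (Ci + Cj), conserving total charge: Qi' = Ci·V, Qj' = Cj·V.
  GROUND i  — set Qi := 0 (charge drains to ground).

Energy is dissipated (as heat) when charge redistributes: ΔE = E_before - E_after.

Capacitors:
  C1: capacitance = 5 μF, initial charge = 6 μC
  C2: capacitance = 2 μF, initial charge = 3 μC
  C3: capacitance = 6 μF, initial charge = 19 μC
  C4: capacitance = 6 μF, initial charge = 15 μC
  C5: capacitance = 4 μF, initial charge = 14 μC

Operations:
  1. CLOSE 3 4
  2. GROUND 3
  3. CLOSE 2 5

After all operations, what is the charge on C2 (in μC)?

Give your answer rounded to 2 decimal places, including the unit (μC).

Answer: 5.67 μC

Derivation:
Initial: C1(5μF, Q=6μC, V=1.20V), C2(2μF, Q=3μC, V=1.50V), C3(6μF, Q=19μC, V=3.17V), C4(6μF, Q=15μC, V=2.50V), C5(4μF, Q=14μC, V=3.50V)
Op 1: CLOSE 3-4: Q_total=34.00, C_total=12.00, V=2.83; Q3=17.00, Q4=17.00; dissipated=0.667
Op 2: GROUND 3: Q3=0; energy lost=24.083
Op 3: CLOSE 2-5: Q_total=17.00, C_total=6.00, V=2.83; Q2=5.67, Q5=11.33; dissipated=2.667
Final charges: Q1=6.00, Q2=5.67, Q3=0.00, Q4=17.00, Q5=11.33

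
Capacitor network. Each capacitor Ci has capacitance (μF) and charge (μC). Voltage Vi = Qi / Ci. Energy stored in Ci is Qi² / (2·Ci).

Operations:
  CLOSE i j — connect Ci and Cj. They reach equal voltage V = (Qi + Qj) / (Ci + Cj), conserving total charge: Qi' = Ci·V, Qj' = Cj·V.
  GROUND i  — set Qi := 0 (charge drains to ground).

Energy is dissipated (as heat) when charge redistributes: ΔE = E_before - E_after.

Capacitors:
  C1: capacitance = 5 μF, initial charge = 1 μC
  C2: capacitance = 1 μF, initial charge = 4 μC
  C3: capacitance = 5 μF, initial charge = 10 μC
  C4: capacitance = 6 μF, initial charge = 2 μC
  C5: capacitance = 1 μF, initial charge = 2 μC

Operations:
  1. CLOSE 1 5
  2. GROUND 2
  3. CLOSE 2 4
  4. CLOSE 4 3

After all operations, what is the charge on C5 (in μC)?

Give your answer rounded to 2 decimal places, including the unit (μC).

Answer: 0.50 μC

Derivation:
Initial: C1(5μF, Q=1μC, V=0.20V), C2(1μF, Q=4μC, V=4.00V), C3(5μF, Q=10μC, V=2.00V), C4(6μF, Q=2μC, V=0.33V), C5(1μF, Q=2μC, V=2.00V)
Op 1: CLOSE 1-5: Q_total=3.00, C_total=6.00, V=0.50; Q1=2.50, Q5=0.50; dissipated=1.350
Op 2: GROUND 2: Q2=0; energy lost=8.000
Op 3: CLOSE 2-4: Q_total=2.00, C_total=7.00, V=0.29; Q2=0.29, Q4=1.71; dissipated=0.048
Op 4: CLOSE 4-3: Q_total=11.71, C_total=11.00, V=1.06; Q4=6.39, Q3=5.32; dissipated=4.007
Final charges: Q1=2.50, Q2=0.29, Q3=5.32, Q4=6.39, Q5=0.50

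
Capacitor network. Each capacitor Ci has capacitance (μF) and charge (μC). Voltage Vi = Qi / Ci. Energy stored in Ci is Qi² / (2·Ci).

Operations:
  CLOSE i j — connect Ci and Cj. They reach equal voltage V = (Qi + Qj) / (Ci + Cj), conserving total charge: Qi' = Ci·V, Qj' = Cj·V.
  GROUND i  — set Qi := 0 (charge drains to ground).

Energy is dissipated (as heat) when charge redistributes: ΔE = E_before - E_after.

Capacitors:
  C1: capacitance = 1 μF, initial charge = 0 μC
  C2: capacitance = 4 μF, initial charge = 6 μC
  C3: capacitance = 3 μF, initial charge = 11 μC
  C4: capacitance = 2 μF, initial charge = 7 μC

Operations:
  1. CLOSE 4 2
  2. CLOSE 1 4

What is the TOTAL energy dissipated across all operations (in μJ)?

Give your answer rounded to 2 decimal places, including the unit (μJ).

Initial: C1(1μF, Q=0μC, V=0.00V), C2(4μF, Q=6μC, V=1.50V), C3(3μF, Q=11μC, V=3.67V), C4(2μF, Q=7μC, V=3.50V)
Op 1: CLOSE 4-2: Q_total=13.00, C_total=6.00, V=2.17; Q4=4.33, Q2=8.67; dissipated=2.667
Op 2: CLOSE 1-4: Q_total=4.33, C_total=3.00, V=1.44; Q1=1.44, Q4=2.89; dissipated=1.565
Total dissipated: 4.231 μJ

Answer: 4.23 μJ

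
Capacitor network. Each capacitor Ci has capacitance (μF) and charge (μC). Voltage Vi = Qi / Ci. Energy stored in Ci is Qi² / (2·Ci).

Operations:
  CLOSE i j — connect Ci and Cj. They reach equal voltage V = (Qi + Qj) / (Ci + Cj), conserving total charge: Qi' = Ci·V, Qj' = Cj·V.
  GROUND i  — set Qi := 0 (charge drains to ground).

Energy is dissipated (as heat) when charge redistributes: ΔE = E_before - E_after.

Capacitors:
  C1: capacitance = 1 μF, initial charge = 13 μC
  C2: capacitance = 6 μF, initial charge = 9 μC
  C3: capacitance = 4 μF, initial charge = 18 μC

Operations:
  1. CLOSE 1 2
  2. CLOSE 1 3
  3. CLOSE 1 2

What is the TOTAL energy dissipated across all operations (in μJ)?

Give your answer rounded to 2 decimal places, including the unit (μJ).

Answer: 57.92 μJ

Derivation:
Initial: C1(1μF, Q=13μC, V=13.00V), C2(6μF, Q=9μC, V=1.50V), C3(4μF, Q=18μC, V=4.50V)
Op 1: CLOSE 1-2: Q_total=22.00, C_total=7.00, V=3.14; Q1=3.14, Q2=18.86; dissipated=56.679
Op 2: CLOSE 1-3: Q_total=21.14, C_total=5.00, V=4.23; Q1=4.23, Q3=16.91; dissipated=0.737
Op 3: CLOSE 1-2: Q_total=23.09, C_total=7.00, V=3.30; Q1=3.30, Q2=19.79; dissipated=0.505
Total dissipated: 57.920 μJ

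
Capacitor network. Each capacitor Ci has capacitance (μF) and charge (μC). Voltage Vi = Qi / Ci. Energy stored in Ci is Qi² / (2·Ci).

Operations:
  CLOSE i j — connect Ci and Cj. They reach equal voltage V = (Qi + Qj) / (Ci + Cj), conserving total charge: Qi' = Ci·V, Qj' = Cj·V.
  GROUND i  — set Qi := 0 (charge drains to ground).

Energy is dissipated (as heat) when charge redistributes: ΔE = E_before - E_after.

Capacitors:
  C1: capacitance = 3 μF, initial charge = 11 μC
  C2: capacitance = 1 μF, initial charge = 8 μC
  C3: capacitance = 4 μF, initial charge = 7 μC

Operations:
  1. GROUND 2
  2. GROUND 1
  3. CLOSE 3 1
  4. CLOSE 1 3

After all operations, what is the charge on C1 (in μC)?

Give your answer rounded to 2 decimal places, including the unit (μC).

Answer: 3.00 μC

Derivation:
Initial: C1(3μF, Q=11μC, V=3.67V), C2(1μF, Q=8μC, V=8.00V), C3(4μF, Q=7μC, V=1.75V)
Op 1: GROUND 2: Q2=0; energy lost=32.000
Op 2: GROUND 1: Q1=0; energy lost=20.167
Op 3: CLOSE 3-1: Q_total=7.00, C_total=7.00, V=1.00; Q3=4.00, Q1=3.00; dissipated=2.625
Op 4: CLOSE 1-3: Q_total=7.00, C_total=7.00, V=1.00; Q1=3.00, Q3=4.00; dissipated=0.000
Final charges: Q1=3.00, Q2=0.00, Q3=4.00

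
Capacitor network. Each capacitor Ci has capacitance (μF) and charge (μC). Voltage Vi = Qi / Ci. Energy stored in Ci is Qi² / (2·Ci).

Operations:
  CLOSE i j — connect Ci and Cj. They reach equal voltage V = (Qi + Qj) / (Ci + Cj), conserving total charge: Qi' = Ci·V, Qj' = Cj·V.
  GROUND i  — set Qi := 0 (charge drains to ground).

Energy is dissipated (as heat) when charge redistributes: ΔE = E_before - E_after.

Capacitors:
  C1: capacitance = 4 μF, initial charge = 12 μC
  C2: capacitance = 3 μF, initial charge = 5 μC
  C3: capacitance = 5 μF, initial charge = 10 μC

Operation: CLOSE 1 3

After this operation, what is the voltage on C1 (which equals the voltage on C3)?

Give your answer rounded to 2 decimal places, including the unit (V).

Answer: 2.44 V

Derivation:
Initial: C1(4μF, Q=12μC, V=3.00V), C2(3μF, Q=5μC, V=1.67V), C3(5μF, Q=10μC, V=2.00V)
Op 1: CLOSE 1-3: Q_total=22.00, C_total=9.00, V=2.44; Q1=9.78, Q3=12.22; dissipated=1.111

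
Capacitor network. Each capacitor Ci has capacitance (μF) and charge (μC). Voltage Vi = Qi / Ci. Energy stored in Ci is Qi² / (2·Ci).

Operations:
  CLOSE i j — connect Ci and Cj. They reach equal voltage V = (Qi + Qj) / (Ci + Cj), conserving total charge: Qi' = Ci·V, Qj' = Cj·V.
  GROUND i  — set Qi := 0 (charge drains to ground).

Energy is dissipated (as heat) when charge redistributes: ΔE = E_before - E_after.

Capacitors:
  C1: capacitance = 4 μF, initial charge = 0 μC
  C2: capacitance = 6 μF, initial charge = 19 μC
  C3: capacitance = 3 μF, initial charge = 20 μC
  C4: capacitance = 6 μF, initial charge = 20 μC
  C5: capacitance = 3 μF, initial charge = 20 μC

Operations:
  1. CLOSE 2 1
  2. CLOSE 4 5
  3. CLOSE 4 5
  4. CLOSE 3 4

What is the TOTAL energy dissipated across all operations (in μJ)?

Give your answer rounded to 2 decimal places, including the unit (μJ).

Initial: C1(4μF, Q=0μC, V=0.00V), C2(6μF, Q=19μC, V=3.17V), C3(3μF, Q=20μC, V=6.67V), C4(6μF, Q=20μC, V=3.33V), C5(3μF, Q=20μC, V=6.67V)
Op 1: CLOSE 2-1: Q_total=19.00, C_total=10.00, V=1.90; Q2=11.40, Q1=7.60; dissipated=12.033
Op 2: CLOSE 4-5: Q_total=40.00, C_total=9.00, V=4.44; Q4=26.67, Q5=13.33; dissipated=11.111
Op 3: CLOSE 4-5: Q_total=40.00, C_total=9.00, V=4.44; Q4=26.67, Q5=13.33; dissipated=0.000
Op 4: CLOSE 3-4: Q_total=46.67, C_total=9.00, V=5.19; Q3=15.56, Q4=31.11; dissipated=4.938
Total dissipated: 28.083 μJ

Answer: 28.08 μJ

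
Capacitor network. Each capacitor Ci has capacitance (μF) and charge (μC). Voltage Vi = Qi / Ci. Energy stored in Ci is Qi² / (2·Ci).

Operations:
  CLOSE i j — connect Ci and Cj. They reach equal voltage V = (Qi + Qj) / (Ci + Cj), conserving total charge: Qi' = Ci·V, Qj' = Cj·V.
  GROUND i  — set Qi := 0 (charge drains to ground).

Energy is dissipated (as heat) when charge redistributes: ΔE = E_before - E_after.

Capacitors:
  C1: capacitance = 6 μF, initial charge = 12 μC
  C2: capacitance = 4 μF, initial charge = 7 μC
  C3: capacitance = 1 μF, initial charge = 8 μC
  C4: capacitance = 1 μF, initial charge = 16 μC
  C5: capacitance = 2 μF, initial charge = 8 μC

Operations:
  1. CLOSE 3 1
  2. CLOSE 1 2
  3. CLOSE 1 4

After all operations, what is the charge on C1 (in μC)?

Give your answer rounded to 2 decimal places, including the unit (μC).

Initial: C1(6μF, Q=12μC, V=2.00V), C2(4μF, Q=7μC, V=1.75V), C3(1μF, Q=8μC, V=8.00V), C4(1μF, Q=16μC, V=16.00V), C5(2μF, Q=8μC, V=4.00V)
Op 1: CLOSE 3-1: Q_total=20.00, C_total=7.00, V=2.86; Q3=2.86, Q1=17.14; dissipated=15.429
Op 2: CLOSE 1-2: Q_total=24.14, C_total=10.00, V=2.41; Q1=14.49, Q2=9.66; dissipated=1.471
Op 3: CLOSE 1-4: Q_total=30.49, C_total=7.00, V=4.36; Q1=26.13, Q4=4.36; dissipated=79.102
Final charges: Q1=26.13, Q2=9.66, Q3=2.86, Q4=4.36, Q5=8.00

Answer: 26.13 μC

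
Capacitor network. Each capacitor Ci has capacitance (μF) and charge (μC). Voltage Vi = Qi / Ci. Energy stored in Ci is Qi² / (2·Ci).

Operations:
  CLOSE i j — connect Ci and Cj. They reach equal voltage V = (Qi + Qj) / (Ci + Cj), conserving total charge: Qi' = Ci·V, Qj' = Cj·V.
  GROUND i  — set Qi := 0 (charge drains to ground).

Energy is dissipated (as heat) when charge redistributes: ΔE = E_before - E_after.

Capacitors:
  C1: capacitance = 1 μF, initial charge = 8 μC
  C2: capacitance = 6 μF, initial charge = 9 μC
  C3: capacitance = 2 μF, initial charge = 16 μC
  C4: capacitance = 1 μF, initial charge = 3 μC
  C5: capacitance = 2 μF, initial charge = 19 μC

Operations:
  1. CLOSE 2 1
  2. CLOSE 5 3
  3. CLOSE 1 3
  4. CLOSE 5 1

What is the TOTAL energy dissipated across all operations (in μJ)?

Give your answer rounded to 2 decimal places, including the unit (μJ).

Initial: C1(1μF, Q=8μC, V=8.00V), C2(6μF, Q=9μC, V=1.50V), C3(2μF, Q=16μC, V=8.00V), C4(1μF, Q=3μC, V=3.00V), C5(2μF, Q=19μC, V=9.50V)
Op 1: CLOSE 2-1: Q_total=17.00, C_total=7.00, V=2.43; Q2=14.57, Q1=2.43; dissipated=18.107
Op 2: CLOSE 5-3: Q_total=35.00, C_total=4.00, V=8.75; Q5=17.50, Q3=17.50; dissipated=1.125
Op 3: CLOSE 1-3: Q_total=19.93, C_total=3.00, V=6.64; Q1=6.64, Q3=13.29; dissipated=13.320
Op 4: CLOSE 5-1: Q_total=24.14, C_total=3.00, V=8.05; Q5=16.10, Q1=8.05; dissipated=1.480
Total dissipated: 34.032 μJ

Answer: 34.03 μJ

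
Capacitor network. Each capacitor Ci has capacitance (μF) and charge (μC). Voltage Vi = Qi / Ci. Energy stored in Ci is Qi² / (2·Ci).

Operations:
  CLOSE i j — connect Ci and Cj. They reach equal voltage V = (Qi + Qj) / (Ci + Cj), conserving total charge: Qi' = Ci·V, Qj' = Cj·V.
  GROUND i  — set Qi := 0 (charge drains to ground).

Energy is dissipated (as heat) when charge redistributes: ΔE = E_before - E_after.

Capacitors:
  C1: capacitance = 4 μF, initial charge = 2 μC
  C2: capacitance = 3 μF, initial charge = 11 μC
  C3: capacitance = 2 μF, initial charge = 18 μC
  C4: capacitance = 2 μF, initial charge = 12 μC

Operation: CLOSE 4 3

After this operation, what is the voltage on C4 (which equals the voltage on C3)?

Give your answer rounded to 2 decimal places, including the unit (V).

Initial: C1(4μF, Q=2μC, V=0.50V), C2(3μF, Q=11μC, V=3.67V), C3(2μF, Q=18μC, V=9.00V), C4(2μF, Q=12μC, V=6.00V)
Op 1: CLOSE 4-3: Q_total=30.00, C_total=4.00, V=7.50; Q4=15.00, Q3=15.00; dissipated=4.500

Answer: 7.50 V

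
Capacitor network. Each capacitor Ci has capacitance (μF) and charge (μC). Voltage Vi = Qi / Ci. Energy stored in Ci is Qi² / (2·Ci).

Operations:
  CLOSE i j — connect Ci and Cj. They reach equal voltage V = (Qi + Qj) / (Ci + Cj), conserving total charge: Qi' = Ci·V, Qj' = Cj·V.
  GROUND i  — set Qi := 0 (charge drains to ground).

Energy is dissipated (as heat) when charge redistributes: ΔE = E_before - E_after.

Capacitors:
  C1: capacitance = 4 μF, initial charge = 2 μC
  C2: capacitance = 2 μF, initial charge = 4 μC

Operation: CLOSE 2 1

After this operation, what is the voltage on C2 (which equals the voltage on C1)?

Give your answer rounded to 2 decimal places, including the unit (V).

Answer: 1.00 V

Derivation:
Initial: C1(4μF, Q=2μC, V=0.50V), C2(2μF, Q=4μC, V=2.00V)
Op 1: CLOSE 2-1: Q_total=6.00, C_total=6.00, V=1.00; Q2=2.00, Q1=4.00; dissipated=1.500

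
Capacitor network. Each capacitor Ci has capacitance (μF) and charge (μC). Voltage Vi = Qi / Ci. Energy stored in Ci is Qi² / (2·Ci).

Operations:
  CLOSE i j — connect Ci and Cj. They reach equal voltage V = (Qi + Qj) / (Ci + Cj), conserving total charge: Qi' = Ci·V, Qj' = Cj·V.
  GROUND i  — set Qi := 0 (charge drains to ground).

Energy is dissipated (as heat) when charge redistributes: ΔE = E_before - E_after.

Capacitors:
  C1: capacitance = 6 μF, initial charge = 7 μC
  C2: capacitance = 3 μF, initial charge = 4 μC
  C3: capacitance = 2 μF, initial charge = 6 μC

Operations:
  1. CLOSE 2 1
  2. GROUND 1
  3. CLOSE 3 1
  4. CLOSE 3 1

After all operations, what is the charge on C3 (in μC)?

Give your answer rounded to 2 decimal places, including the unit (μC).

Initial: C1(6μF, Q=7μC, V=1.17V), C2(3μF, Q=4μC, V=1.33V), C3(2μF, Q=6μC, V=3.00V)
Op 1: CLOSE 2-1: Q_total=11.00, C_total=9.00, V=1.22; Q2=3.67, Q1=7.33; dissipated=0.028
Op 2: GROUND 1: Q1=0; energy lost=4.481
Op 3: CLOSE 3-1: Q_total=6.00, C_total=8.00, V=0.75; Q3=1.50, Q1=4.50; dissipated=6.750
Op 4: CLOSE 3-1: Q_total=6.00, C_total=8.00, V=0.75; Q3=1.50, Q1=4.50; dissipated=0.000
Final charges: Q1=4.50, Q2=3.67, Q3=1.50

Answer: 1.50 μC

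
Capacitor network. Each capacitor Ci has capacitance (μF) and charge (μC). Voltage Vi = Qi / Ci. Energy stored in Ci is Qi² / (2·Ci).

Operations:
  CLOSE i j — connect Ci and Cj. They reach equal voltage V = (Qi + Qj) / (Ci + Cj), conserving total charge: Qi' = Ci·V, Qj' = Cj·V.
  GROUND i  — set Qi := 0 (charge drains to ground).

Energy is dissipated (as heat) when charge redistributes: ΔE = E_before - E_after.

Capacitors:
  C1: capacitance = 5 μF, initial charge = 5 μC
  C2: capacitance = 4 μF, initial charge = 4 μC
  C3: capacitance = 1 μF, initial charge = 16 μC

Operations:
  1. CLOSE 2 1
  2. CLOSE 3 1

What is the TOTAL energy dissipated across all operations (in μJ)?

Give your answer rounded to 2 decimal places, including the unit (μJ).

Answer: 93.75 μJ

Derivation:
Initial: C1(5μF, Q=5μC, V=1.00V), C2(4μF, Q=4μC, V=1.00V), C3(1μF, Q=16μC, V=16.00V)
Op 1: CLOSE 2-1: Q_total=9.00, C_total=9.00, V=1.00; Q2=4.00, Q1=5.00; dissipated=0.000
Op 2: CLOSE 3-1: Q_total=21.00, C_total=6.00, V=3.50; Q3=3.50, Q1=17.50; dissipated=93.750
Total dissipated: 93.750 μJ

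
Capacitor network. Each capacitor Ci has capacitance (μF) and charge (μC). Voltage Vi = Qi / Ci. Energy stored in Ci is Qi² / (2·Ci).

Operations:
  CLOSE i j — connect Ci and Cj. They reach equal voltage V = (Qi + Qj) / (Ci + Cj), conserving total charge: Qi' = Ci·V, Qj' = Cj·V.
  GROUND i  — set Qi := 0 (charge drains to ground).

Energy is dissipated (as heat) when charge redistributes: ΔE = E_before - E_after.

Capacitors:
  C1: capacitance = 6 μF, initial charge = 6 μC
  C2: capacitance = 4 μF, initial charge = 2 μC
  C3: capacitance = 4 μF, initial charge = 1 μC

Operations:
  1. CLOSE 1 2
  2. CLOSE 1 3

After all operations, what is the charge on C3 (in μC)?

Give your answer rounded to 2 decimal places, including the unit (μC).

Initial: C1(6μF, Q=6μC, V=1.00V), C2(4μF, Q=2μC, V=0.50V), C3(4μF, Q=1μC, V=0.25V)
Op 1: CLOSE 1-2: Q_total=8.00, C_total=10.00, V=0.80; Q1=4.80, Q2=3.20; dissipated=0.300
Op 2: CLOSE 1-3: Q_total=5.80, C_total=10.00, V=0.58; Q1=3.48, Q3=2.32; dissipated=0.363
Final charges: Q1=3.48, Q2=3.20, Q3=2.32

Answer: 2.32 μC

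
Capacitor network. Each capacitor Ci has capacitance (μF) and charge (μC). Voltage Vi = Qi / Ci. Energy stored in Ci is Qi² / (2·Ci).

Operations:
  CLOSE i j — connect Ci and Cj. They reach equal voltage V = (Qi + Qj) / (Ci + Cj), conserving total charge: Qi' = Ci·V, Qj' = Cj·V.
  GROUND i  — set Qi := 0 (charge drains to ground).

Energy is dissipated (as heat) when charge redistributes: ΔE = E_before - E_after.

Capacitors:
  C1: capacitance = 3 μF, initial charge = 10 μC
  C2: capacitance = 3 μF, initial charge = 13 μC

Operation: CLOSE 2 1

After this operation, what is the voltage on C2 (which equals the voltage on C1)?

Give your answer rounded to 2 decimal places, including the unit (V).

Answer: 3.83 V

Derivation:
Initial: C1(3μF, Q=10μC, V=3.33V), C2(3μF, Q=13μC, V=4.33V)
Op 1: CLOSE 2-1: Q_total=23.00, C_total=6.00, V=3.83; Q2=11.50, Q1=11.50; dissipated=0.750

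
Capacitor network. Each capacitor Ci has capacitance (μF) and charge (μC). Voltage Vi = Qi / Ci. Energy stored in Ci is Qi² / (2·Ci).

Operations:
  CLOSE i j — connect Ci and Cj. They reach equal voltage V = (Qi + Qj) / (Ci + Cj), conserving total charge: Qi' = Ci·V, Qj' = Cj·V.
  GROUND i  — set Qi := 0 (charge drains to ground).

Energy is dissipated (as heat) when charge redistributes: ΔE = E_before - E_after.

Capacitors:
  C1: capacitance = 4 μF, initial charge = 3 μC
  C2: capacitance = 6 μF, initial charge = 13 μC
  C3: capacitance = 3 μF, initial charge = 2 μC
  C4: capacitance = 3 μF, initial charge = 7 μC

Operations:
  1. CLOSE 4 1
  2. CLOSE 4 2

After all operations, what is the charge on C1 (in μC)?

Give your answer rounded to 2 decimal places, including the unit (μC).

Answer: 5.71 μC

Derivation:
Initial: C1(4μF, Q=3μC, V=0.75V), C2(6μF, Q=13μC, V=2.17V), C3(3μF, Q=2μC, V=0.67V), C4(3μF, Q=7μC, V=2.33V)
Op 1: CLOSE 4-1: Q_total=10.00, C_total=7.00, V=1.43; Q4=4.29, Q1=5.71; dissipated=2.149
Op 2: CLOSE 4-2: Q_total=17.29, C_total=9.00, V=1.92; Q4=5.76, Q2=11.52; dissipated=0.545
Final charges: Q1=5.71, Q2=11.52, Q3=2.00, Q4=5.76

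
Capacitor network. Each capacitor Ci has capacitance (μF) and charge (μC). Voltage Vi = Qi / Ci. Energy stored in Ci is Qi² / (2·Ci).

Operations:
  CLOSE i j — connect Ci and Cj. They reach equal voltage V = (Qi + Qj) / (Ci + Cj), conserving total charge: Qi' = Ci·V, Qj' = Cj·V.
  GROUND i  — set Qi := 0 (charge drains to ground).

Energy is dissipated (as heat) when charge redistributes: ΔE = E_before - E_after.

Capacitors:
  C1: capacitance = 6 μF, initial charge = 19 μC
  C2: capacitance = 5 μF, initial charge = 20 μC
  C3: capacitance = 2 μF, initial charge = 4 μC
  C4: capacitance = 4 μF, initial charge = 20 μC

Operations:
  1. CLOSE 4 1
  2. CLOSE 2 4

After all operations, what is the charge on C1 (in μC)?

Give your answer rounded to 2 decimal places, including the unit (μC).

Initial: C1(6μF, Q=19μC, V=3.17V), C2(5μF, Q=20μC, V=4.00V), C3(2μF, Q=4μC, V=2.00V), C4(4μF, Q=20μC, V=5.00V)
Op 1: CLOSE 4-1: Q_total=39.00, C_total=10.00, V=3.90; Q4=15.60, Q1=23.40; dissipated=4.033
Op 2: CLOSE 2-4: Q_total=35.60, C_total=9.00, V=3.96; Q2=19.78, Q4=15.82; dissipated=0.011
Final charges: Q1=23.40, Q2=19.78, Q3=4.00, Q4=15.82

Answer: 23.40 μC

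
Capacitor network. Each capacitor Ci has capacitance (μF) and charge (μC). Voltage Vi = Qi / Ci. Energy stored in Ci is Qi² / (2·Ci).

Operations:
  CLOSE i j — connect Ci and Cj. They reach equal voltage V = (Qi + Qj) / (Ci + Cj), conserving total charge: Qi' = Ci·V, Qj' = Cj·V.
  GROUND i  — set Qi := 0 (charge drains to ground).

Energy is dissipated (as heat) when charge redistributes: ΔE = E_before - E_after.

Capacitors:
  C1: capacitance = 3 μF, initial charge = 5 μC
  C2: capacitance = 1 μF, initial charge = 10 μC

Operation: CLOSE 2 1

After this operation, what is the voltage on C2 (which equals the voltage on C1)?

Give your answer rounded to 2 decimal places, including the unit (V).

Answer: 3.75 V

Derivation:
Initial: C1(3μF, Q=5μC, V=1.67V), C2(1μF, Q=10μC, V=10.00V)
Op 1: CLOSE 2-1: Q_total=15.00, C_total=4.00, V=3.75; Q2=3.75, Q1=11.25; dissipated=26.042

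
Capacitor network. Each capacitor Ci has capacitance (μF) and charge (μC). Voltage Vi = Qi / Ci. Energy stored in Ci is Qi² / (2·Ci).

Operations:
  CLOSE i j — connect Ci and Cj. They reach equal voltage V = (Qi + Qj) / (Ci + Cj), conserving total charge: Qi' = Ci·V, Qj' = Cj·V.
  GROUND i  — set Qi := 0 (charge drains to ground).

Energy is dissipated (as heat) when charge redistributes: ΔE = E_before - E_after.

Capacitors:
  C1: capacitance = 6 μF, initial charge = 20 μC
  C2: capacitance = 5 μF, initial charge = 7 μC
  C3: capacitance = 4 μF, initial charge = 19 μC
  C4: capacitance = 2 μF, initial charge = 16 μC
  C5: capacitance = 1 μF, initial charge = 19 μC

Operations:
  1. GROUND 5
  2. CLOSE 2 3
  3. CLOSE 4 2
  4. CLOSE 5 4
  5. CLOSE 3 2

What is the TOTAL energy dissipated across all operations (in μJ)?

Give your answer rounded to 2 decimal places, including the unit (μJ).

Initial: C1(6μF, Q=20μC, V=3.33V), C2(5μF, Q=7μC, V=1.40V), C3(4μF, Q=19μC, V=4.75V), C4(2μF, Q=16μC, V=8.00V), C5(1μF, Q=19μC, V=19.00V)
Op 1: GROUND 5: Q5=0; energy lost=180.500
Op 2: CLOSE 2-3: Q_total=26.00, C_total=9.00, V=2.89; Q2=14.44, Q3=11.56; dissipated=12.469
Op 3: CLOSE 4-2: Q_total=30.44, C_total=7.00, V=4.35; Q4=8.70, Q2=21.75; dissipated=18.660
Op 4: CLOSE 5-4: Q_total=8.70, C_total=3.00, V=2.90; Q5=2.90, Q4=5.80; dissipated=6.305
Op 5: CLOSE 3-2: Q_total=33.30, C_total=9.00, V=3.70; Q3=14.80, Q2=18.50; dissipated=2.369
Total dissipated: 220.304 μJ

Answer: 220.30 μJ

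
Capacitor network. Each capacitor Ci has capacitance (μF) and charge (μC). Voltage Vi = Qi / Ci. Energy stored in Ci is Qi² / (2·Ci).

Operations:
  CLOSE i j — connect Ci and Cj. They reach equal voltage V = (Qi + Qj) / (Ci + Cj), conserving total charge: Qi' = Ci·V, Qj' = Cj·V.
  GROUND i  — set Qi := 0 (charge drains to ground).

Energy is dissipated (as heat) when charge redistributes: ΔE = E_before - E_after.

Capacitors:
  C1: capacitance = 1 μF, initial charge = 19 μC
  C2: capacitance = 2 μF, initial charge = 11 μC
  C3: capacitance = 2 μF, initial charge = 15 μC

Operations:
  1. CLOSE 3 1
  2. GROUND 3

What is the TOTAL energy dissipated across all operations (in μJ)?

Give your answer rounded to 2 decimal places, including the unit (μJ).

Initial: C1(1μF, Q=19μC, V=19.00V), C2(2μF, Q=11μC, V=5.50V), C3(2μF, Q=15μC, V=7.50V)
Op 1: CLOSE 3-1: Q_total=34.00, C_total=3.00, V=11.33; Q3=22.67, Q1=11.33; dissipated=44.083
Op 2: GROUND 3: Q3=0; energy lost=128.444
Total dissipated: 172.528 μJ

Answer: 172.53 μJ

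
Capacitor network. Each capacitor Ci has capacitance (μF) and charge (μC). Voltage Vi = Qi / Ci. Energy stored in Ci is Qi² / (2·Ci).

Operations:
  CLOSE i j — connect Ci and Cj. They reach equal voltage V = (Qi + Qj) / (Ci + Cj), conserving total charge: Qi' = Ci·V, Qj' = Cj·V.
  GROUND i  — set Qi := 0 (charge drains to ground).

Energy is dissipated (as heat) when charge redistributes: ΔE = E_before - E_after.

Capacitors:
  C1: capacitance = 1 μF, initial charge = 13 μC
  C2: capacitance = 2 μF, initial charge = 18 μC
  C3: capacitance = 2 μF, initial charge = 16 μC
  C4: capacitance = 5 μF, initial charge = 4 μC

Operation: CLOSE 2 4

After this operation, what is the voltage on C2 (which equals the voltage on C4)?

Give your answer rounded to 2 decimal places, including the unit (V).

Initial: C1(1μF, Q=13μC, V=13.00V), C2(2μF, Q=18μC, V=9.00V), C3(2μF, Q=16μC, V=8.00V), C4(5μF, Q=4μC, V=0.80V)
Op 1: CLOSE 2-4: Q_total=22.00, C_total=7.00, V=3.14; Q2=6.29, Q4=15.71; dissipated=48.029

Answer: 3.14 V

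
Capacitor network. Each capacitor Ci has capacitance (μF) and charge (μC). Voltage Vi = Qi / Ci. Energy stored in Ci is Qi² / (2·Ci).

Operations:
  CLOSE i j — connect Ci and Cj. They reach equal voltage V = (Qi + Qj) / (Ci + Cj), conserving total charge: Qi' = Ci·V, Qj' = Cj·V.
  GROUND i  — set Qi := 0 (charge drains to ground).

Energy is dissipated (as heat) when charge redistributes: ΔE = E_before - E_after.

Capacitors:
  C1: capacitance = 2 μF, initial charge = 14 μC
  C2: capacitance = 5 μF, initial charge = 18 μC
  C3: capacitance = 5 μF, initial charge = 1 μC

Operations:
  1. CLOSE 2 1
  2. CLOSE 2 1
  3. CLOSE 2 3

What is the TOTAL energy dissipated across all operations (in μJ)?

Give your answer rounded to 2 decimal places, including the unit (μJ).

Answer: 32.14 μJ

Derivation:
Initial: C1(2μF, Q=14μC, V=7.00V), C2(5μF, Q=18μC, V=3.60V), C3(5μF, Q=1μC, V=0.20V)
Op 1: CLOSE 2-1: Q_total=32.00, C_total=7.00, V=4.57; Q2=22.86, Q1=9.14; dissipated=8.257
Op 2: CLOSE 2-1: Q_total=32.00, C_total=7.00, V=4.57; Q2=22.86, Q1=9.14; dissipated=0.000
Op 3: CLOSE 2-3: Q_total=23.86, C_total=10.00, V=2.39; Q2=11.93, Q3=11.93; dissipated=23.887
Total dissipated: 32.144 μJ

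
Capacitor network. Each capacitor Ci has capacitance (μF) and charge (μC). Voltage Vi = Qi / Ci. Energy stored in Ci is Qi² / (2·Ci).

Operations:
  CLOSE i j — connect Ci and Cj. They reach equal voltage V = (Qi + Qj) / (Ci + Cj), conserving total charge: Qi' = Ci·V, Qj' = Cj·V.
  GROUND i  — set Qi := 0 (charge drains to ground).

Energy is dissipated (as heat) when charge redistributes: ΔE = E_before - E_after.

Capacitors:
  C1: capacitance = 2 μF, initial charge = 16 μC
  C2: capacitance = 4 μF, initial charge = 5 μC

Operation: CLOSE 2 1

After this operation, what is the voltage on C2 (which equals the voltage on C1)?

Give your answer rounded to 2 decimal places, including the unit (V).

Answer: 3.50 V

Derivation:
Initial: C1(2μF, Q=16μC, V=8.00V), C2(4μF, Q=5μC, V=1.25V)
Op 1: CLOSE 2-1: Q_total=21.00, C_total=6.00, V=3.50; Q2=14.00, Q1=7.00; dissipated=30.375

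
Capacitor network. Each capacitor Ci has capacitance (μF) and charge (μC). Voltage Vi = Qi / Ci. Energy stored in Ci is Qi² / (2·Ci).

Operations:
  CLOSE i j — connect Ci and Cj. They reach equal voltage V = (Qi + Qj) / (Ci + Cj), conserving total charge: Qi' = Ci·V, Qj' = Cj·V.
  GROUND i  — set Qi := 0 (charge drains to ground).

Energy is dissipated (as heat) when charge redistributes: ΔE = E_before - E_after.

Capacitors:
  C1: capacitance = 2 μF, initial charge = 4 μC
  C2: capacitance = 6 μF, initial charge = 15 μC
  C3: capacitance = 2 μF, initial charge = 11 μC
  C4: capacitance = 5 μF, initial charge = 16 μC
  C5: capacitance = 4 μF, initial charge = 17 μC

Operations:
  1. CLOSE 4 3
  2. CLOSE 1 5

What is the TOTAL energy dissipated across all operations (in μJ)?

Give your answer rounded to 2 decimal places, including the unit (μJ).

Initial: C1(2μF, Q=4μC, V=2.00V), C2(6μF, Q=15μC, V=2.50V), C3(2μF, Q=11μC, V=5.50V), C4(5μF, Q=16μC, V=3.20V), C5(4μF, Q=17μC, V=4.25V)
Op 1: CLOSE 4-3: Q_total=27.00, C_total=7.00, V=3.86; Q4=19.29, Q3=7.71; dissipated=3.779
Op 2: CLOSE 1-5: Q_total=21.00, C_total=6.00, V=3.50; Q1=7.00, Q5=14.00; dissipated=3.375
Total dissipated: 7.154 μJ

Answer: 7.15 μJ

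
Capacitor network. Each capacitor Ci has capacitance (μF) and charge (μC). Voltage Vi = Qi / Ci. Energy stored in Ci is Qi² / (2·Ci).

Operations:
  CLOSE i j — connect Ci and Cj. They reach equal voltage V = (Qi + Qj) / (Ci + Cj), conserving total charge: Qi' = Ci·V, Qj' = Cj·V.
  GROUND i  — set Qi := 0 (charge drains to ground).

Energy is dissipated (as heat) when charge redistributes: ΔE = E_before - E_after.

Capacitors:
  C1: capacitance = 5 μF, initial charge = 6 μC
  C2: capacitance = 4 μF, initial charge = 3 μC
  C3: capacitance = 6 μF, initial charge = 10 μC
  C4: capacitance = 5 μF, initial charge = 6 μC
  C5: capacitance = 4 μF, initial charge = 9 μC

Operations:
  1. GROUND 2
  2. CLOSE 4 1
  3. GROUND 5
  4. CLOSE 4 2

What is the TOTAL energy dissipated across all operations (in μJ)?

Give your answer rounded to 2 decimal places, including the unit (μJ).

Initial: C1(5μF, Q=6μC, V=1.20V), C2(4μF, Q=3μC, V=0.75V), C3(6μF, Q=10μC, V=1.67V), C4(5μF, Q=6μC, V=1.20V), C5(4μF, Q=9μC, V=2.25V)
Op 1: GROUND 2: Q2=0; energy lost=1.125
Op 2: CLOSE 4-1: Q_total=12.00, C_total=10.00, V=1.20; Q4=6.00, Q1=6.00; dissipated=0.000
Op 3: GROUND 5: Q5=0; energy lost=10.125
Op 4: CLOSE 4-2: Q_total=6.00, C_total=9.00, V=0.67; Q4=3.33, Q2=2.67; dissipated=1.600
Total dissipated: 12.850 μJ

Answer: 12.85 μJ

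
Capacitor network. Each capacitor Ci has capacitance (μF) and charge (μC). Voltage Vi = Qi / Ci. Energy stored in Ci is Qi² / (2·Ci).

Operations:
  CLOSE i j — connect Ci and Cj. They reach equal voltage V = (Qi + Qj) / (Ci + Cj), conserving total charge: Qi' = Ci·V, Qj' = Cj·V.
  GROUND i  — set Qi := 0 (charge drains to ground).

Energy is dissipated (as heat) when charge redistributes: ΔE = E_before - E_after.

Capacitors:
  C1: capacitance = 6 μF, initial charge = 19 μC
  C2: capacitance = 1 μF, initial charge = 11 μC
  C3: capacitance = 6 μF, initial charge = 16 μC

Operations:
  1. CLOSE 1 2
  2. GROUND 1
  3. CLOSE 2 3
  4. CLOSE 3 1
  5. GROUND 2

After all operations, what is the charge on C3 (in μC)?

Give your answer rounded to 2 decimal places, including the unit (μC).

Initial: C1(6μF, Q=19μC, V=3.17V), C2(1μF, Q=11μC, V=11.00V), C3(6μF, Q=16μC, V=2.67V)
Op 1: CLOSE 1-2: Q_total=30.00, C_total=7.00, V=4.29; Q1=25.71, Q2=4.29; dissipated=26.298
Op 2: GROUND 1: Q1=0; energy lost=55.102
Op 3: CLOSE 2-3: Q_total=20.29, C_total=7.00, V=2.90; Q2=2.90, Q3=17.39; dissipated=1.123
Op 4: CLOSE 3-1: Q_total=17.39, C_total=12.00, V=1.45; Q3=8.69, Q1=8.69; dissipated=12.597
Op 5: GROUND 2: Q2=0; energy lost=4.199
Final charges: Q1=8.69, Q2=0.00, Q3=8.69

Answer: 8.69 μC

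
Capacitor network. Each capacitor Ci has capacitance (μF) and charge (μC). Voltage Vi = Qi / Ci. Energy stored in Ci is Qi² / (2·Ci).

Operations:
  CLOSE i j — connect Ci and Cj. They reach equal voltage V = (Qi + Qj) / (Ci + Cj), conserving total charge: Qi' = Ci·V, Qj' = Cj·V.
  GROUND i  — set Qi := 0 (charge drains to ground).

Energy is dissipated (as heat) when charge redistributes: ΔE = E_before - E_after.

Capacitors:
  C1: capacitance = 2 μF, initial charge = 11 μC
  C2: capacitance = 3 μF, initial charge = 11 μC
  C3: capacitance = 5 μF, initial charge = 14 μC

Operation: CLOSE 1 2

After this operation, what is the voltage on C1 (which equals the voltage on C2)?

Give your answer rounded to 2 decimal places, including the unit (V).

Initial: C1(2μF, Q=11μC, V=5.50V), C2(3μF, Q=11μC, V=3.67V), C3(5μF, Q=14μC, V=2.80V)
Op 1: CLOSE 1-2: Q_total=22.00, C_total=5.00, V=4.40; Q1=8.80, Q2=13.20; dissipated=2.017

Answer: 4.40 V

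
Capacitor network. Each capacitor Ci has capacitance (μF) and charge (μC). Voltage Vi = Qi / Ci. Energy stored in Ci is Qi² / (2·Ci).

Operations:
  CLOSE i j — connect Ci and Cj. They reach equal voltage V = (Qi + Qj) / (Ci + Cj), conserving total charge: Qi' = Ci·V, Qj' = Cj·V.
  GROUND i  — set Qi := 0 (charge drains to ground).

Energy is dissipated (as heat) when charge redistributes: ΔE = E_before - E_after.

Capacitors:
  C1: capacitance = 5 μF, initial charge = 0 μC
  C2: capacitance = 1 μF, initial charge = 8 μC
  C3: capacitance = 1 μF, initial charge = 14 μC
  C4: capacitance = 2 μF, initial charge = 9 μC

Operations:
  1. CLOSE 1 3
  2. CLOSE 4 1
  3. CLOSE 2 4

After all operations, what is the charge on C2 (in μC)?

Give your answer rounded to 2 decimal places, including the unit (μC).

Answer: 4.63 μC

Derivation:
Initial: C1(5μF, Q=0μC, V=0.00V), C2(1μF, Q=8μC, V=8.00V), C3(1μF, Q=14μC, V=14.00V), C4(2μF, Q=9μC, V=4.50V)
Op 1: CLOSE 1-3: Q_total=14.00, C_total=6.00, V=2.33; Q1=11.67, Q3=2.33; dissipated=81.667
Op 2: CLOSE 4-1: Q_total=20.67, C_total=7.00, V=2.95; Q4=5.90, Q1=14.76; dissipated=3.353
Op 3: CLOSE 2-4: Q_total=13.90, C_total=3.00, V=4.63; Q2=4.63, Q4=9.27; dissipated=8.493
Final charges: Q1=14.76, Q2=4.63, Q3=2.33, Q4=9.27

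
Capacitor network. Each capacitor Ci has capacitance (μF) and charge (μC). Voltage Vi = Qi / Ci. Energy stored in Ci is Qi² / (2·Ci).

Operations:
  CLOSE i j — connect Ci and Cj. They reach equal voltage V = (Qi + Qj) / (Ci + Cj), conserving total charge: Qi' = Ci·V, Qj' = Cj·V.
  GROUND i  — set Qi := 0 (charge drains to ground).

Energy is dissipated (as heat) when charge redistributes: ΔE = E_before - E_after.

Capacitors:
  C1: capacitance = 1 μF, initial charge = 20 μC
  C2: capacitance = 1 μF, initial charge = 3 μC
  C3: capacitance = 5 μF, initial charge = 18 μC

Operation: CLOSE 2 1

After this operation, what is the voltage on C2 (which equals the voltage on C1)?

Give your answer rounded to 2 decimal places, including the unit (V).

Initial: C1(1μF, Q=20μC, V=20.00V), C2(1μF, Q=3μC, V=3.00V), C3(5μF, Q=18μC, V=3.60V)
Op 1: CLOSE 2-1: Q_total=23.00, C_total=2.00, V=11.50; Q2=11.50, Q1=11.50; dissipated=72.250

Answer: 11.50 V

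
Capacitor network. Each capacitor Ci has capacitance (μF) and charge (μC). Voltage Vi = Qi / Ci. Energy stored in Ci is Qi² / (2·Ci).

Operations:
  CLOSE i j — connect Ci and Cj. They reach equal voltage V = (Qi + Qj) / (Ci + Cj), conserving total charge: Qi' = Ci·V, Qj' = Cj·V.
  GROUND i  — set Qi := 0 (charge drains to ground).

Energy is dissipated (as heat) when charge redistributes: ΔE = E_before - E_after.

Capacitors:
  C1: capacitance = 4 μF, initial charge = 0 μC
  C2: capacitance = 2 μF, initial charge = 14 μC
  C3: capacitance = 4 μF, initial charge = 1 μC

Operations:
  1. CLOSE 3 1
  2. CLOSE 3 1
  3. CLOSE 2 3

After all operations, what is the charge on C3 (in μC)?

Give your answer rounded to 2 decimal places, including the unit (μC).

Answer: 9.67 μC

Derivation:
Initial: C1(4μF, Q=0μC, V=0.00V), C2(2μF, Q=14μC, V=7.00V), C3(4μF, Q=1μC, V=0.25V)
Op 1: CLOSE 3-1: Q_total=1.00, C_total=8.00, V=0.12; Q3=0.50, Q1=0.50; dissipated=0.062
Op 2: CLOSE 3-1: Q_total=1.00, C_total=8.00, V=0.12; Q3=0.50, Q1=0.50; dissipated=0.000
Op 3: CLOSE 2-3: Q_total=14.50, C_total=6.00, V=2.42; Q2=4.83, Q3=9.67; dissipated=31.510
Final charges: Q1=0.50, Q2=4.83, Q3=9.67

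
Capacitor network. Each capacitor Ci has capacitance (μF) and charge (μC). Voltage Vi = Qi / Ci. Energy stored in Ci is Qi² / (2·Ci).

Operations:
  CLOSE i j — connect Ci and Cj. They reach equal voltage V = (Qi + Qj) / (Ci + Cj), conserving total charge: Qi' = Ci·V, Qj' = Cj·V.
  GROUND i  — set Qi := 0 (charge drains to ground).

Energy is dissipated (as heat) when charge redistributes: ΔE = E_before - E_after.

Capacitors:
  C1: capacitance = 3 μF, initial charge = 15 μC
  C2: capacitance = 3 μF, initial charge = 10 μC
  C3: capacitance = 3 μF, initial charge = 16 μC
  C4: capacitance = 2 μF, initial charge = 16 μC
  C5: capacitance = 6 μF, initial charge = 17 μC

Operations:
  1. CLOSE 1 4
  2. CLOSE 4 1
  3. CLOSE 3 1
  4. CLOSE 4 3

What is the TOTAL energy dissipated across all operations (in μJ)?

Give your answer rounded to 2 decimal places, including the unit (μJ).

Answer: 6.08 μJ

Derivation:
Initial: C1(3μF, Q=15μC, V=5.00V), C2(3μF, Q=10μC, V=3.33V), C3(3μF, Q=16μC, V=5.33V), C4(2μF, Q=16μC, V=8.00V), C5(6μF, Q=17μC, V=2.83V)
Op 1: CLOSE 1-4: Q_total=31.00, C_total=5.00, V=6.20; Q1=18.60, Q4=12.40; dissipated=5.400
Op 2: CLOSE 4-1: Q_total=31.00, C_total=5.00, V=6.20; Q4=12.40, Q1=18.60; dissipated=0.000
Op 3: CLOSE 3-1: Q_total=34.60, C_total=6.00, V=5.77; Q3=17.30, Q1=17.30; dissipated=0.563
Op 4: CLOSE 4-3: Q_total=29.70, C_total=5.00, V=5.94; Q4=11.88, Q3=17.82; dissipated=0.113
Total dissipated: 6.076 μJ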